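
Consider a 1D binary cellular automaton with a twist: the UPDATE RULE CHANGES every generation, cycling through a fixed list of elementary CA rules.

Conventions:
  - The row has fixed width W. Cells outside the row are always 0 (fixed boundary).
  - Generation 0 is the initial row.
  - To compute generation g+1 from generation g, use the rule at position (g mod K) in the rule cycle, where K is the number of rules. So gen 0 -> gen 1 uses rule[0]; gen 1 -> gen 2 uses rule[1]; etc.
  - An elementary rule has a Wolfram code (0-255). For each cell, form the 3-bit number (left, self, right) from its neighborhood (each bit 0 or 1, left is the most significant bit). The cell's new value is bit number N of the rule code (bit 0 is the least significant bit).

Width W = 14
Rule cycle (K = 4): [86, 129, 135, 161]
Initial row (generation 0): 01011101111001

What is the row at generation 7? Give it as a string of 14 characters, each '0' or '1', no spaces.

Gen 0: 01011101111001
Gen 1 (rule 86): 11000100001111
Gen 2 (rule 129): 00010001100110
Gen 3 (rule 135): 11110110001000
Gen 4 (rule 161): 01101000100011
Gen 5 (rule 86): 10101101110101
Gen 6 (rule 129): 00000000100000
Gen 7 (rule 135): 11111111101111

Answer: 11111111101111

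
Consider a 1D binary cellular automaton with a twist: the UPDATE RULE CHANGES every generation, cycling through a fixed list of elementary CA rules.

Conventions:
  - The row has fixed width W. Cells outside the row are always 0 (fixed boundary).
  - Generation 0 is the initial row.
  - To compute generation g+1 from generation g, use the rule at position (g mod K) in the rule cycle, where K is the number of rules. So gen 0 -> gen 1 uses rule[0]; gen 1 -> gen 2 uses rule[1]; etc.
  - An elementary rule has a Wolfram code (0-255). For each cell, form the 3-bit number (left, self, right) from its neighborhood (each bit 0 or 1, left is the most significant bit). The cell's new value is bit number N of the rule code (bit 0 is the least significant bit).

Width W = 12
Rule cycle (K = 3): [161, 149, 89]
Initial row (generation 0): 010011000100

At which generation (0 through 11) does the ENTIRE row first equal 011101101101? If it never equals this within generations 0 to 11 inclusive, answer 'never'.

Answer: 11

Derivation:
Gen 0: 010011000100
Gen 1 (rule 161): 000000010001
Gen 2 (rule 149): 111111011101
Gen 3 (rule 89): 100001010100
Gen 4 (rule 161): 001100101001
Gen 5 (rule 149): 100010101101
Gen 6 (rule 89): 011000001100
Gen 7 (rule 161): 000011100001
Gen 8 (rule 149): 111001011101
Gen 9 (rule 89): 101100010100
Gen 10 (rule 161): 010001001001
Gen 11 (rule 149): 011101101101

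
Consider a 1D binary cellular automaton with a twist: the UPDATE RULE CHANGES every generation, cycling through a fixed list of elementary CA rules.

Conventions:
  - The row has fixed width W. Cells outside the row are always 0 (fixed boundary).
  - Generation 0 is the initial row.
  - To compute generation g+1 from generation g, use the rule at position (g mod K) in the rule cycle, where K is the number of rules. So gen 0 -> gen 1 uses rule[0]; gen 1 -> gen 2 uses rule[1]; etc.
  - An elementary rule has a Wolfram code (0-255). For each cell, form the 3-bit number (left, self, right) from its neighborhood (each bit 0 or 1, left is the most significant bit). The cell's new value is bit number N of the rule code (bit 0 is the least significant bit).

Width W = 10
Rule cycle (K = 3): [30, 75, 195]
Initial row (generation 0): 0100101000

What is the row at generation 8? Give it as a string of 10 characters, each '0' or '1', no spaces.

Gen 0: 0100101000
Gen 1 (rule 30): 1111101100
Gen 2 (rule 75): 1000101101
Gen 3 (rule 195): 0011000100
Gen 4 (rule 30): 0110101110
Gen 5 (rule 75): 1110001010
Gen 6 (rule 195): 0110110000
Gen 7 (rule 30): 1100101000
Gen 8 (rule 75): 1101000011

Answer: 1101000011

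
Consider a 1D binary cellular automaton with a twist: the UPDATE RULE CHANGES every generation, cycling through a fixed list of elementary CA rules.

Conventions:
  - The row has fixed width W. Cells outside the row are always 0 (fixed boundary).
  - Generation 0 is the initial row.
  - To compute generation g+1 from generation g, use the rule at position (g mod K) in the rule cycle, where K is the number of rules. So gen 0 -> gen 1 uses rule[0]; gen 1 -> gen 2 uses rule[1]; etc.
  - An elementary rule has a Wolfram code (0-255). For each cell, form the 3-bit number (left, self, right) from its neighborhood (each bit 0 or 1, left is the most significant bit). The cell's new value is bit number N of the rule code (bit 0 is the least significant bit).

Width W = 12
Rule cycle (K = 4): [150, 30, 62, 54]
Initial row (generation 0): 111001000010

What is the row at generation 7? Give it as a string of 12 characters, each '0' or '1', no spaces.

Gen 0: 111001000010
Gen 1 (rule 150): 010111100111
Gen 2 (rule 30): 110100011100
Gen 3 (rule 62): 101110110010
Gen 4 (rule 54): 110001001111
Gen 5 (rule 150): 001011110110
Gen 6 (rule 30): 011010000101
Gen 7 (rule 62): 110111001111

Answer: 110111001111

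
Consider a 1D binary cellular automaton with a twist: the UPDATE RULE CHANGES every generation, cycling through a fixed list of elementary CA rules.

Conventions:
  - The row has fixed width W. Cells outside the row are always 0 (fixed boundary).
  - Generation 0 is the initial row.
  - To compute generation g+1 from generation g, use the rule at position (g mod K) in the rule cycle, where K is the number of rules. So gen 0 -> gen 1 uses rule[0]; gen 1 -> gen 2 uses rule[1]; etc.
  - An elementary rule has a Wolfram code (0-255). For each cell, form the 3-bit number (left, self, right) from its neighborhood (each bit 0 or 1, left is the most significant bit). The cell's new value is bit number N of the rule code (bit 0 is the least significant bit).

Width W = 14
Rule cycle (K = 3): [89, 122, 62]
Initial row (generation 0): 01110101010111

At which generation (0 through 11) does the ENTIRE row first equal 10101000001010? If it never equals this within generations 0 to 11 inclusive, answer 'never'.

Gen 0: 01110101010111
Gen 1 (rule 89): 01010000000101
Gen 2 (rule 122): 10101000001010
Gen 3 (rule 62): 11111100011111
Gen 4 (rule 89): 10000111010001
Gen 5 (rule 122): 01001101101010
Gen 6 (rule 62): 11111011011111
Gen 7 (rule 89): 10001011010001
Gen 8 (rule 122): 01010111101010
Gen 9 (rule 62): 11111100011111
Gen 10 (rule 89): 10000111010001
Gen 11 (rule 122): 01001101101010

Answer: 2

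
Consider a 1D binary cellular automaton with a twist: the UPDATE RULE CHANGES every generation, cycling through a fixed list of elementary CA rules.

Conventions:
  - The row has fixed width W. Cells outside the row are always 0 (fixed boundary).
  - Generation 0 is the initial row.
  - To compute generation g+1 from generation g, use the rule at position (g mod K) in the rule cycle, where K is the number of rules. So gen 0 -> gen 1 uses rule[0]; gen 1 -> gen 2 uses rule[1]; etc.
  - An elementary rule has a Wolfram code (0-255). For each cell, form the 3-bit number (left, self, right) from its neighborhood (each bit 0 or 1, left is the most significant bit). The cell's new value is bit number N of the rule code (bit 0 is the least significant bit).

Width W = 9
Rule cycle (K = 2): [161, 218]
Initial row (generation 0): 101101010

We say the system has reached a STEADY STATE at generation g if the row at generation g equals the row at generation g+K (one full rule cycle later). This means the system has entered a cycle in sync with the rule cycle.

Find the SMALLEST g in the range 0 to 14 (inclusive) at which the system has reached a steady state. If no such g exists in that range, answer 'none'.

Answer: 10

Derivation:
Gen 0: 101101010
Gen 1 (rule 161): 010010100
Gen 2 (rule 218): 101100010
Gen 3 (rule 161): 010001000
Gen 4 (rule 218): 101010100
Gen 5 (rule 161): 010101001
Gen 6 (rule 218): 100000110
Gen 7 (rule 161): 001110000
Gen 8 (rule 218): 011111000
Gen 9 (rule 161): 001110011
Gen 10 (rule 218): 011111111
Gen 11 (rule 161): 001111110
Gen 12 (rule 218): 011111111
Gen 13 (rule 161): 001111110
Gen 14 (rule 218): 011111111
Gen 15 (rule 161): 001111110
Gen 16 (rule 218): 011111111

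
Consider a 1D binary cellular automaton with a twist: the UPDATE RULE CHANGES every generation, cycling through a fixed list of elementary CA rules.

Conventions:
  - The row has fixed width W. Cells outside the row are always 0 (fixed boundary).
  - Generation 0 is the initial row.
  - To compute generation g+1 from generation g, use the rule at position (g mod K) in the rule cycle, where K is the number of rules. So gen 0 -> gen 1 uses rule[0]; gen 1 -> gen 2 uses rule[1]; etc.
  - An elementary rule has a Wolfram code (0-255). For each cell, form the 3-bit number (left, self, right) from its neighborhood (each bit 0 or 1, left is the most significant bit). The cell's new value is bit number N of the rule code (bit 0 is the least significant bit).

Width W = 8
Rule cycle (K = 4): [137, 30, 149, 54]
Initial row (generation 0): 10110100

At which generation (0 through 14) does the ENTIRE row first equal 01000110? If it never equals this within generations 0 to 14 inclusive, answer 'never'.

Gen 0: 10110100
Gen 1 (rule 137): 00100001
Gen 2 (rule 30): 01110011
Gen 3 (rule 149): 00101000
Gen 4 (rule 54): 01111100
Gen 5 (rule 137): 01111001
Gen 6 (rule 30): 11000111
Gen 7 (rule 149): 00110010
Gen 8 (rule 54): 01001111
Gen 9 (rule 137): 00001110
Gen 10 (rule 30): 00011001
Gen 11 (rule 149): 11000101
Gen 12 (rule 54): 00101111
Gen 13 (rule 137): 10001110
Gen 14 (rule 30): 11011001

Answer: never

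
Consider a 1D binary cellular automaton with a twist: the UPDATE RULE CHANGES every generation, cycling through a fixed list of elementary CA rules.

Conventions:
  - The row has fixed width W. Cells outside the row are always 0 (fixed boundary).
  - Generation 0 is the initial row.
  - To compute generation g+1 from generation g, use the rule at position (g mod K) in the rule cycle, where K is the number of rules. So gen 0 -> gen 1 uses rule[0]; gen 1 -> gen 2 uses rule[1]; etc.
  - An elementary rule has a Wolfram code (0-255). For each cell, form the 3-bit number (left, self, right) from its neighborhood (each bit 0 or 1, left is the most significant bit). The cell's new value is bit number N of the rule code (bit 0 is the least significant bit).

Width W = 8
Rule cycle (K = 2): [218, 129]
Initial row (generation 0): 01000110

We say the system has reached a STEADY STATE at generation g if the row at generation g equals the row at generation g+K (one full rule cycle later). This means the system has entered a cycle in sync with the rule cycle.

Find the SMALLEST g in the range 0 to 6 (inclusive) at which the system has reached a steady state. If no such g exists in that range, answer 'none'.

Answer: 5

Derivation:
Gen 0: 01000110
Gen 1 (rule 218): 10101111
Gen 2 (rule 129): 00000110
Gen 3 (rule 218): 00001111
Gen 4 (rule 129): 11100110
Gen 5 (rule 218): 11111111
Gen 6 (rule 129): 01111110
Gen 7 (rule 218): 11111111
Gen 8 (rule 129): 01111110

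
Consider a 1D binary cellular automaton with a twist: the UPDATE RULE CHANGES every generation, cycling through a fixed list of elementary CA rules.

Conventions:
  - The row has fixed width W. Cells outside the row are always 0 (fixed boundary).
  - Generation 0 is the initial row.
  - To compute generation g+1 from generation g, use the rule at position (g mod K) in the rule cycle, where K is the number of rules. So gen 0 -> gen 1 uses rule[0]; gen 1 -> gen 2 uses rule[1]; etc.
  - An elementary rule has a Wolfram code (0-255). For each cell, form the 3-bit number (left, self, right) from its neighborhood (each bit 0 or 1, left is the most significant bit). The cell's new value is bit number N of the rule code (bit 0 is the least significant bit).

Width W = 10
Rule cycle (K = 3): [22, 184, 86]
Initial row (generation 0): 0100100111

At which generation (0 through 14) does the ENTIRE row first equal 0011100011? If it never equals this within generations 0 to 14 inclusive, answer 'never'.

Gen 0: 0100100111
Gen 1 (rule 22): 1111111000
Gen 2 (rule 184): 1111110100
Gen 3 (rule 86): 0000010110
Gen 4 (rule 22): 0000110001
Gen 5 (rule 184): 0000101000
Gen 6 (rule 86): 0001101100
Gen 7 (rule 22): 0010000010
Gen 8 (rule 184): 0001000001
Gen 9 (rule 86): 0011100011
Gen 10 (rule 22): 0100010100
Gen 11 (rule 184): 0010001010
Gen 12 (rule 86): 0111011011
Gen 13 (rule 22): 1000000000
Gen 14 (rule 184): 0100000000

Answer: 9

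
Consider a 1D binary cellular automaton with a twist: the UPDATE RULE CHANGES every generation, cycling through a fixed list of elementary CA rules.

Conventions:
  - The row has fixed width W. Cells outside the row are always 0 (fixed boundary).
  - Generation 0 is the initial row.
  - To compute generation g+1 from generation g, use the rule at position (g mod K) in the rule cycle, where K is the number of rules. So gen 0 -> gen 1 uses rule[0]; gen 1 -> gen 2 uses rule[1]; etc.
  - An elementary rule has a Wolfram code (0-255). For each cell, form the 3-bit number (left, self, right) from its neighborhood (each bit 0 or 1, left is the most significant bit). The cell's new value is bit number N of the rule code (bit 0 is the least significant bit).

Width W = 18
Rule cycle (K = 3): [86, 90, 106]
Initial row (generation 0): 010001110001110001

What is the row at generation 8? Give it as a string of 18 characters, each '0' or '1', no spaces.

Gen 0: 010001110001110001
Gen 1 (rule 86): 111010011010011011
Gen 2 (rule 90): 101001111001111011
Gen 3 (rule 106): 010011001011001111
Gen 4 (rule 86): 111101111001110001
Gen 5 (rule 90): 100101001111011010
Gen 6 (rule 106): 001010011001111100
Gen 7 (rule 86): 011011101110000110
Gen 8 (rule 90): 111010101011001111

Answer: 111010101011001111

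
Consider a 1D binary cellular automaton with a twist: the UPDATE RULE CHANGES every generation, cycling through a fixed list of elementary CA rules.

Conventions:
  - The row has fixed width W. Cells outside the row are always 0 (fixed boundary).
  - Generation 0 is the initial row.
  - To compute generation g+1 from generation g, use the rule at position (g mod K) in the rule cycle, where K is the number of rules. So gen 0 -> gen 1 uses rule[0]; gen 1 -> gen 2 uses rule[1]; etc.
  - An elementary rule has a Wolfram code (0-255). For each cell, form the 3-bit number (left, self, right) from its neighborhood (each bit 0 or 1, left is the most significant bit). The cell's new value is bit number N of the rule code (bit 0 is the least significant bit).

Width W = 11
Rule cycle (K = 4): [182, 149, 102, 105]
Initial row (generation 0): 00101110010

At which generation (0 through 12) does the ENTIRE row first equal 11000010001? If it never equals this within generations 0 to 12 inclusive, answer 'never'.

Answer: never

Derivation:
Gen 0: 00101110010
Gen 1 (rule 182): 01110101111
Gen 2 (rule 149): 00100100110
Gen 3 (rule 102): 01101101010
Gen 4 (rule 105): 01111110100
Gen 5 (rule 182): 10111101110
Gen 6 (rule 149): 10011000101
Gen 7 (rule 102): 10101001111
Gen 8 (rule 105): 01010001001
Gen 9 (rule 182): 11111011111
Gen 10 (rule 149): 01110001110
Gen 11 (rule 102): 10010010010
Gen 12 (rule 105): 00000000000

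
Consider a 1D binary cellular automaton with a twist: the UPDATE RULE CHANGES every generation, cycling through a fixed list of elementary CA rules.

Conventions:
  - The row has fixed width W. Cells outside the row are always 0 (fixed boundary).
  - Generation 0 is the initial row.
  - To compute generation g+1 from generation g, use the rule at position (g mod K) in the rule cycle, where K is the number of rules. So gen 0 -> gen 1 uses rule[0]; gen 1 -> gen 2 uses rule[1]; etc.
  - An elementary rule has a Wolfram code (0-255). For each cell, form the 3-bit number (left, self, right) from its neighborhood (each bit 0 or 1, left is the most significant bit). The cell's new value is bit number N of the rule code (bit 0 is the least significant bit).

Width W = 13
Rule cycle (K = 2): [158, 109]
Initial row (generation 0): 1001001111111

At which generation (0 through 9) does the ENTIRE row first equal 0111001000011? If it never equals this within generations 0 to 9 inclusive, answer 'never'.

Answer: never

Derivation:
Gen 0: 1001001111111
Gen 1 (rule 158): 1111111111110
Gen 2 (rule 109): 1000000000010
Gen 3 (rule 158): 1100000000111
Gen 4 (rule 109): 1101111110101
Gen 5 (rule 158): 1001111100101
Gen 6 (rule 109): 1001000100111
Gen 7 (rule 158): 1111101111110
Gen 8 (rule 109): 1000111000010
Gen 9 (rule 158): 1101110100111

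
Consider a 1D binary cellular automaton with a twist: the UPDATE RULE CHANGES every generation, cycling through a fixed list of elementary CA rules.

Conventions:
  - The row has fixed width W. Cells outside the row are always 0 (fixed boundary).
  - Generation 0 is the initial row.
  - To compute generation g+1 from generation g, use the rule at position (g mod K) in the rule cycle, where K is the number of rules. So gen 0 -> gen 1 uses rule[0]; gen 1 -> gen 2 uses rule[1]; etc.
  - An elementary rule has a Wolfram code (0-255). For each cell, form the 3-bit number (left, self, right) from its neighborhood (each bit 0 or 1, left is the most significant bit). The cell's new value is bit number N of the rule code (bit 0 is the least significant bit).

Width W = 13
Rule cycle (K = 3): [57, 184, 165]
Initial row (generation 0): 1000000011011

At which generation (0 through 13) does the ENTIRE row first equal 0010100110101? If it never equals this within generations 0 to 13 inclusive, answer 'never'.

Gen 0: 1000000011011
Gen 1 (rule 57): 0111111010110
Gen 2 (rule 184): 0111110101101
Gen 3 (rule 165): 0011101110011
Gen 4 (rule 57): 1010011001010
Gen 5 (rule 184): 0101010100101
Gen 6 (rule 165): 0111111100111
Gen 7 (rule 57): 0100000010100
Gen 8 (rule 184): 0010000001010
Gen 9 (rule 165): 1010111101110
Gen 10 (rule 57): 0101100011001
Gen 11 (rule 184): 0011010010100
Gen 12 (rule 165): 1000110011101
Gen 13 (rule 57): 0110101010010

Answer: never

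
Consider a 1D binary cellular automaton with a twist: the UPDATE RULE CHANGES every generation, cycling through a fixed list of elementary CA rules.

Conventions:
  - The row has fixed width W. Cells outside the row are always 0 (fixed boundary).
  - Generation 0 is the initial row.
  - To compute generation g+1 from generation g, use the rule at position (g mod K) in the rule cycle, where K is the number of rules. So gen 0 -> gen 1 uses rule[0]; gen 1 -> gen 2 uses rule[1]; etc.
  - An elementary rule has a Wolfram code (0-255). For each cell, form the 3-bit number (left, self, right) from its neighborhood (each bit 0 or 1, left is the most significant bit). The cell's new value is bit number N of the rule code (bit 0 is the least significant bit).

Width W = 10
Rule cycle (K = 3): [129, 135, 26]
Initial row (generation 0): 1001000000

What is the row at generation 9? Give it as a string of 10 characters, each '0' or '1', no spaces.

Answer: 1000100010

Derivation:
Gen 0: 1001000000
Gen 1 (rule 129): 0000011111
Gen 2 (rule 135): 1111101110
Gen 3 (rule 26): 1000001001
Gen 4 (rule 129): 0011100000
Gen 5 (rule 135): 1101001111
Gen 6 (rule 26): 1000111000
Gen 7 (rule 129): 0010010011
Gen 8 (rule 135): 1110110100
Gen 9 (rule 26): 1000100010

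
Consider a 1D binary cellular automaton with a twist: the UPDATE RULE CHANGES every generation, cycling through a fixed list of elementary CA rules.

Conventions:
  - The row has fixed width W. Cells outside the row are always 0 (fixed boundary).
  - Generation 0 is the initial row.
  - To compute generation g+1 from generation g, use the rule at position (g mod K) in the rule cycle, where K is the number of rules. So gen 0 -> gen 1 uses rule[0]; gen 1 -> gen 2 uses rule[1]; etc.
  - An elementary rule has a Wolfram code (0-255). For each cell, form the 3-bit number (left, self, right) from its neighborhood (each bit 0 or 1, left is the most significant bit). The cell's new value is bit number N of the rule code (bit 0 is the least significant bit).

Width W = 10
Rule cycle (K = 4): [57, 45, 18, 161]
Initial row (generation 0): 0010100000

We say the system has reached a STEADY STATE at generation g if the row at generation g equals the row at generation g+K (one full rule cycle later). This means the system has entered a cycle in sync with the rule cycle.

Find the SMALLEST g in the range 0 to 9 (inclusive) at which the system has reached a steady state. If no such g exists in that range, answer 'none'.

Answer: 7

Derivation:
Gen 0: 0010100000
Gen 1 (rule 57): 1001011111
Gen 2 (rule 45): 1001110000
Gen 3 (rule 18): 0110001000
Gen 4 (rule 161): 0000100011
Gen 5 (rule 57): 1110011010
Gen 6 (rule 45): 1000010110
Gen 7 (rule 18): 0100100001
Gen 8 (rule 161): 0000001100
Gen 9 (rule 57): 1111101011
Gen 10 (rule 45): 1000011110
Gen 11 (rule 18): 0100100001
Gen 12 (rule 161): 0000001100
Gen 13 (rule 57): 1111101011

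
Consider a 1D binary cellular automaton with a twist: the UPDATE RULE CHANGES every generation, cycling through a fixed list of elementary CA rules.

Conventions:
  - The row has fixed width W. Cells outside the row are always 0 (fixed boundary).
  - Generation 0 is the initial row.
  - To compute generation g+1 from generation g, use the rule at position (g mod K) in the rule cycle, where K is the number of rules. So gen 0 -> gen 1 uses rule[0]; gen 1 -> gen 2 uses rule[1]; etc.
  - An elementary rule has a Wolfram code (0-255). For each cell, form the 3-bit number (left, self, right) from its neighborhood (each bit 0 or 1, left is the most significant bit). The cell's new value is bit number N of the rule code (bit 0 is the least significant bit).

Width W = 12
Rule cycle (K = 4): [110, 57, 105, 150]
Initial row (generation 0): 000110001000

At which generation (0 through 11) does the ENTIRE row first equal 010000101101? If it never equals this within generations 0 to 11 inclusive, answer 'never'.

Gen 0: 000110001000
Gen 1 (rule 110): 001110011000
Gen 2 (rule 57): 101001010111
Gen 3 (rule 105): 010000101101
Gen 4 (rule 150): 111001100001
Gen 5 (rule 110): 101011100011
Gen 6 (rule 57): 010110011010
Gen 7 (rule 105): 001110011100
Gen 8 (rule 150): 010101101010
Gen 9 (rule 110): 111111111110
Gen 10 (rule 57): 100000000001
Gen 11 (rule 105): 001111111100

Answer: 3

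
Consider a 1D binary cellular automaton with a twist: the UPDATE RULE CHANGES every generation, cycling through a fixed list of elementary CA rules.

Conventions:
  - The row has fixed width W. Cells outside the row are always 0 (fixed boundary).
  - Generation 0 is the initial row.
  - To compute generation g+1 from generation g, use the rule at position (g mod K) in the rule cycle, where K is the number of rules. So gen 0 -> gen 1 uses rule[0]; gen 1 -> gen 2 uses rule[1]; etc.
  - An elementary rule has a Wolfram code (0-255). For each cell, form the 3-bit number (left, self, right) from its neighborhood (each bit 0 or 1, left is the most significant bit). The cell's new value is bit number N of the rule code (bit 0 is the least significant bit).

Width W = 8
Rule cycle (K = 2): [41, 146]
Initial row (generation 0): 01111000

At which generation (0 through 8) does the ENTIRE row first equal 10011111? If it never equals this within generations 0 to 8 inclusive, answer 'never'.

Answer: never

Derivation:
Gen 0: 01111000
Gen 1 (rule 41): 01000011
Gen 2 (rule 146): 10100100
Gen 3 (rule 41): 01000001
Gen 4 (rule 146): 10100010
Gen 5 (rule 41): 01001000
Gen 6 (rule 146): 10110100
Gen 7 (rule 41): 01101001
Gen 8 (rule 146): 10000110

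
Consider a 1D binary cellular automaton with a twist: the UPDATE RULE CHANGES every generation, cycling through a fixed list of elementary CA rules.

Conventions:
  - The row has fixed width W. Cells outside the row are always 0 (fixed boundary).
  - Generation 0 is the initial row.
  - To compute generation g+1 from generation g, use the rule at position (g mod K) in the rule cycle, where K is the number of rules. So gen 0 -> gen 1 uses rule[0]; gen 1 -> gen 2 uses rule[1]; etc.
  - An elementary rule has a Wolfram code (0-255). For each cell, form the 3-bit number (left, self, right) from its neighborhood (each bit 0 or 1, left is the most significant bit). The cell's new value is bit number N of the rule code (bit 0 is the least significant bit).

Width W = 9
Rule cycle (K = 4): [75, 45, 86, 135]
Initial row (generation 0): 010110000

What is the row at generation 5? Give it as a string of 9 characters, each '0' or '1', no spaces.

Gen 0: 010110000
Gen 1 (rule 75): 100110111
Gen 2 (rule 45): 100101100
Gen 3 (rule 86): 111100110
Gen 4 (rule 135): 011001000
Gen 5 (rule 75): 111010011

Answer: 111010011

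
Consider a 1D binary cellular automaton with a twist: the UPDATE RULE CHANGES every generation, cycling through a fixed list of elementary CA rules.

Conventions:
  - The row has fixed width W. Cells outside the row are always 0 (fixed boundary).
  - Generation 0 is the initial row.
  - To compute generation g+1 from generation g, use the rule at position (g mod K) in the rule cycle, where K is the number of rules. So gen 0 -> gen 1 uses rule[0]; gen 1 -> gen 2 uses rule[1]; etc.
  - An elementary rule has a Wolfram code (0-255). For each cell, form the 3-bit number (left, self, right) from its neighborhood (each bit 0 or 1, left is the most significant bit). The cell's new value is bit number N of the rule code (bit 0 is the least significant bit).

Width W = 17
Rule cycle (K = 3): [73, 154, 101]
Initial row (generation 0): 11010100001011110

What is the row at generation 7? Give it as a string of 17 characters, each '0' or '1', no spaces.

Answer: 11000010100001001

Derivation:
Gen 0: 11010100001011110
Gen 1 (rule 73): 11000001100010010
Gen 2 (rule 154): 10100011010101101
Gen 3 (rule 101): 11101001111110111
Gen 4 (rule 73): 10100001000010101
Gen 5 (rule 154): 00010010100100000
Gen 6 (rule 101): 11010011100101111
Gen 7 (rule 73): 11000010100001001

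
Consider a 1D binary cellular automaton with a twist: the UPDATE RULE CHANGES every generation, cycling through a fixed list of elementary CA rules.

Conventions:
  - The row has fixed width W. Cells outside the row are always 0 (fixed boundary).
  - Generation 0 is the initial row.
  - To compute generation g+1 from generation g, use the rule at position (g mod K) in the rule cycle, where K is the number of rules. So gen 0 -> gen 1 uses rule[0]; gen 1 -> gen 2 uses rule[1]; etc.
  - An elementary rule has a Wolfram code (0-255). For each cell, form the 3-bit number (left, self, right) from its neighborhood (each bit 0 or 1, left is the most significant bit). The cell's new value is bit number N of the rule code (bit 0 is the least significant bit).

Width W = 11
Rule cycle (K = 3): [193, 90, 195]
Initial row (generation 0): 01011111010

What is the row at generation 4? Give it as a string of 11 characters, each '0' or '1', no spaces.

Gen 0: 01011111010
Gen 1 (rule 193): 00001111000
Gen 2 (rule 90): 00011001100
Gen 3 (rule 195): 11101010101
Gen 4 (rule 193): 01100000000

Answer: 01100000000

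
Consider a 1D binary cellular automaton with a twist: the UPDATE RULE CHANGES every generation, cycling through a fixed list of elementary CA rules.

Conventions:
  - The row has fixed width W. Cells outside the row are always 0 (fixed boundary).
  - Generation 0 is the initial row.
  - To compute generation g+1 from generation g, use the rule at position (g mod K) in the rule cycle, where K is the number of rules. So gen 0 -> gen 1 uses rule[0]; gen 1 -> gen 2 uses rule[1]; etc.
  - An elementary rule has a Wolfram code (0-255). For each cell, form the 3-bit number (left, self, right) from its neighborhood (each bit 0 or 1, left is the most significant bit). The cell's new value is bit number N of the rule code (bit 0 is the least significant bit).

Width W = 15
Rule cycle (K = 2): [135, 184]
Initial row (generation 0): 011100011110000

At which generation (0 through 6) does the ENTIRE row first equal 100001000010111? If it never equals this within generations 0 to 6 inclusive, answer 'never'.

Gen 0: 011100011110000
Gen 1 (rule 135): 101001101100111
Gen 2 (rule 184): 010101011010110
Gen 3 (rule 135): 110101000010000
Gen 4 (rule 184): 101010100001000
Gen 5 (rule 135): 101010101111011
Gen 6 (rule 184): 010101011110110

Answer: never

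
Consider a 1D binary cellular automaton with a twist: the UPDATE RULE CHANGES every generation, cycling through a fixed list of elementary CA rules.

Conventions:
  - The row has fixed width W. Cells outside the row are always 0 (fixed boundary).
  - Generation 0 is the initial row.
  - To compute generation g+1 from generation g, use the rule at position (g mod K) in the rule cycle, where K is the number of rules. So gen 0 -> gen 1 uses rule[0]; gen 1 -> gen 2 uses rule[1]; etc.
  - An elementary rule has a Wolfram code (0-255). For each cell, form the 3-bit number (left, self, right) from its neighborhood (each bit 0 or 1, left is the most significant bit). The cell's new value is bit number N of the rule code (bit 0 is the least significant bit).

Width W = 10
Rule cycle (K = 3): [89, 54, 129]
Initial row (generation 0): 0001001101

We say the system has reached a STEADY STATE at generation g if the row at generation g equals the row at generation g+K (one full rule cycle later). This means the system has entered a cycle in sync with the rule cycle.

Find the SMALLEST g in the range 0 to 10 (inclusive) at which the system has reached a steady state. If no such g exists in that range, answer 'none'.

Gen 0: 0001001101
Gen 1 (rule 89): 1100101100
Gen 2 (rule 54): 0011110010
Gen 3 (rule 129): 1001100000
Gen 4 (rule 89): 0101111111
Gen 5 (rule 54): 1110000000
Gen 6 (rule 129): 0100111111
Gen 7 (rule 89): 0010100001
Gen 8 (rule 54): 0111110011
Gen 9 (rule 129): 0011100000
Gen 10 (rule 89): 1010111111
Gen 11 (rule 54): 1111000000
Gen 12 (rule 129): 0110011111
Gen 13 (rule 89): 0111010001

Answer: none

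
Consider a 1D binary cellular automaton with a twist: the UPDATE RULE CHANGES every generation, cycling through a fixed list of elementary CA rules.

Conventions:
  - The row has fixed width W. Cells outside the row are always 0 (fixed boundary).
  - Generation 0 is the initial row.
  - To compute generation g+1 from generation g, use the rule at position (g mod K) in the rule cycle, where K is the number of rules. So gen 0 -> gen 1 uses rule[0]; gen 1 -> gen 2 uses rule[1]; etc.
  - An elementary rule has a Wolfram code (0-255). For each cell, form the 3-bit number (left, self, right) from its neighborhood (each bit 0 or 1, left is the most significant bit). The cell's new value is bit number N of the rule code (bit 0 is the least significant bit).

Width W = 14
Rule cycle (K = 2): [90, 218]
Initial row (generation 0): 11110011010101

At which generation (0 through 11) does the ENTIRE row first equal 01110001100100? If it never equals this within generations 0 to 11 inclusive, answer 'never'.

Answer: never

Derivation:
Gen 0: 11110011010101
Gen 1 (rule 90): 10011111000000
Gen 2 (rule 218): 01111111100000
Gen 3 (rule 90): 11000000110000
Gen 4 (rule 218): 11100001111000
Gen 5 (rule 90): 10110011001100
Gen 6 (rule 218): 00111111111110
Gen 7 (rule 90): 01100000000011
Gen 8 (rule 218): 11110000000111
Gen 9 (rule 90): 10011000001101
Gen 10 (rule 218): 01111100011100
Gen 11 (rule 90): 11000110110110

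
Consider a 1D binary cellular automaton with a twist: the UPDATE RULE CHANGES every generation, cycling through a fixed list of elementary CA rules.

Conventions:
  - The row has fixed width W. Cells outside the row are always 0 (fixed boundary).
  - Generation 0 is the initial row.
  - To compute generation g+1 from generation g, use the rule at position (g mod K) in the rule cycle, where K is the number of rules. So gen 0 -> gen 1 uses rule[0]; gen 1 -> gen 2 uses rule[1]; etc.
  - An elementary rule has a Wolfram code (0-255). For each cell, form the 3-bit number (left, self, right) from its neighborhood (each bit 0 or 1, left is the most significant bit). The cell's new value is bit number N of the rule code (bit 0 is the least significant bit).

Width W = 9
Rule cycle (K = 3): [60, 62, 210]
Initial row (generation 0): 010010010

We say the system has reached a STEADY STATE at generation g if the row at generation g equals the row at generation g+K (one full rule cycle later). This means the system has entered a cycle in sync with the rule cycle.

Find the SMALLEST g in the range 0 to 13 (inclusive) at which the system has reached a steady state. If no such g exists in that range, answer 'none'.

Gen 0: 010010010
Gen 1 (rule 60): 011011011
Gen 2 (rule 62): 110110110
Gen 3 (rule 210): 010010011
Gen 4 (rule 60): 011011010
Gen 5 (rule 62): 110110111
Gen 6 (rule 210): 010010011
Gen 7 (rule 60): 011011010
Gen 8 (rule 62): 110110111
Gen 9 (rule 210): 010010011
Gen 10 (rule 60): 011011010
Gen 11 (rule 62): 110110111
Gen 12 (rule 210): 010010011
Gen 13 (rule 60): 011011010
Gen 14 (rule 62): 110110111
Gen 15 (rule 210): 010010011
Gen 16 (rule 60): 011011010

Answer: 3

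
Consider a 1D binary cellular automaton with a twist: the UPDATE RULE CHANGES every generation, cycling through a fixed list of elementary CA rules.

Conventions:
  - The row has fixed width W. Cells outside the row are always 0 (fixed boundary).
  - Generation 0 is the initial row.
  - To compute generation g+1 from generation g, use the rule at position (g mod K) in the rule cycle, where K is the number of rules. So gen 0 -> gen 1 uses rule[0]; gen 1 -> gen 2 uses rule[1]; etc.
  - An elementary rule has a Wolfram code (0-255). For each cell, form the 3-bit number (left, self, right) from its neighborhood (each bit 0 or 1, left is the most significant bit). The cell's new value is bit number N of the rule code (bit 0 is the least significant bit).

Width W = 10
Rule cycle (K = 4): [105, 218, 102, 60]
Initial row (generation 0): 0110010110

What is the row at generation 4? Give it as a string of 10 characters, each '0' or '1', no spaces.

Answer: 0001010001

Derivation:
Gen 0: 0110010110
Gen 1 (rule 105): 0110001110
Gen 2 (rule 218): 1111011111
Gen 3 (rule 102): 0001100001
Gen 4 (rule 60): 0001010001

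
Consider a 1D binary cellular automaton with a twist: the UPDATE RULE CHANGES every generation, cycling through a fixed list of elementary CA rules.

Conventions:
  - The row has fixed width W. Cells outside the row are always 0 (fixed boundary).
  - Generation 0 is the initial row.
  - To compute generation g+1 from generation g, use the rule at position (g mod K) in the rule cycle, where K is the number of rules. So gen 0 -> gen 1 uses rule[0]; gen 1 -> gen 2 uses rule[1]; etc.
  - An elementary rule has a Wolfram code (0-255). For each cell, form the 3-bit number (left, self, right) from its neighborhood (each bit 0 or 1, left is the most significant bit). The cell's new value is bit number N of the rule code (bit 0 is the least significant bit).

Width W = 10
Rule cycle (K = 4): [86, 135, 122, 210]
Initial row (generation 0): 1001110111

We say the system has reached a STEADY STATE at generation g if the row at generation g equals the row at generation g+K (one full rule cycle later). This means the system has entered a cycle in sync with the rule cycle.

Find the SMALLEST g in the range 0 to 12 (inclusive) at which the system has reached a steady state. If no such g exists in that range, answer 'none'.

Gen 0: 1001110111
Gen 1 (rule 86): 1110010001
Gen 2 (rule 135): 0100110111
Gen 3 (rule 122): 1011111101
Gen 4 (rule 210): 0001111100
Gen 5 (rule 86): 0010000110
Gen 6 (rule 135): 1110111000
Gen 7 (rule 122): 1011101100
Gen 8 (rule 210): 0001100110
Gen 9 (rule 86): 0010111011
Gen 10 (rule 135): 1110010000
Gen 11 (rule 122): 1011101000
Gen 12 (rule 210): 0001100100
Gen 13 (rule 86): 0010111110
Gen 14 (rule 135): 1110011100
Gen 15 (rule 122): 1011110110
Gen 16 (rule 210): 0001110011

Answer: none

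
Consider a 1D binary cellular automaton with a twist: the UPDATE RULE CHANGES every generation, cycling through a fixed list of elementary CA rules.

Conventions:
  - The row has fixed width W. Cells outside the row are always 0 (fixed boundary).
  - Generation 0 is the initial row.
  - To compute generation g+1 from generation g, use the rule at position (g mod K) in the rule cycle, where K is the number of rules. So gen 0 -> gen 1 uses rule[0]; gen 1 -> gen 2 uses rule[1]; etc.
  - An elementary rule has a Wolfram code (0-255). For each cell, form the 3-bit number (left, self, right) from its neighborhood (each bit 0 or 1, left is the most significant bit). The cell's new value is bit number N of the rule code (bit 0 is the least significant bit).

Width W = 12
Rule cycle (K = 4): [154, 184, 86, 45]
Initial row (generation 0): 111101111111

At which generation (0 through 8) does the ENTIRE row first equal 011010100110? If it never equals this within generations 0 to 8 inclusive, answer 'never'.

Gen 0: 111101111111
Gen 1 (rule 154): 111001111110
Gen 2 (rule 184): 110101111101
Gen 3 (rule 86): 010100000101
Gen 4 (rule 45): 011101110111
Gen 5 (rule 154): 111001100110
Gen 6 (rule 184): 110101010101
Gen 7 (rule 86): 010101010101
Gen 8 (rule 45): 011111111111

Answer: never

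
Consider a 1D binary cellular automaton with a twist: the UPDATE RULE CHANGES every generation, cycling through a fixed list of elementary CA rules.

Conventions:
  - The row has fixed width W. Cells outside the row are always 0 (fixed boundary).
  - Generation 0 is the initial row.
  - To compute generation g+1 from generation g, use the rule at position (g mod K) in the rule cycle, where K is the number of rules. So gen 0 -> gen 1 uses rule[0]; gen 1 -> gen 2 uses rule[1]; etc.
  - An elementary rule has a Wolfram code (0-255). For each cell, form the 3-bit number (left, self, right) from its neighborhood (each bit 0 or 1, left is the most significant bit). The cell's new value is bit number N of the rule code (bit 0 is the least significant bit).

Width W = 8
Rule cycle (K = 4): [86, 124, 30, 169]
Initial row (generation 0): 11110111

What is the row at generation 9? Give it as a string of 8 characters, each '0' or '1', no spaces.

Answer: 01100110

Derivation:
Gen 0: 11110111
Gen 1 (rule 86): 00010001
Gen 2 (rule 124): 00011001
Gen 3 (rule 30): 00110111
Gen 4 (rule 169): 10101110
Gen 5 (rule 86): 10100011
Gen 6 (rule 124): 11110011
Gen 7 (rule 30): 10001110
Gen 8 (rule 169): 00101100
Gen 9 (rule 86): 01100110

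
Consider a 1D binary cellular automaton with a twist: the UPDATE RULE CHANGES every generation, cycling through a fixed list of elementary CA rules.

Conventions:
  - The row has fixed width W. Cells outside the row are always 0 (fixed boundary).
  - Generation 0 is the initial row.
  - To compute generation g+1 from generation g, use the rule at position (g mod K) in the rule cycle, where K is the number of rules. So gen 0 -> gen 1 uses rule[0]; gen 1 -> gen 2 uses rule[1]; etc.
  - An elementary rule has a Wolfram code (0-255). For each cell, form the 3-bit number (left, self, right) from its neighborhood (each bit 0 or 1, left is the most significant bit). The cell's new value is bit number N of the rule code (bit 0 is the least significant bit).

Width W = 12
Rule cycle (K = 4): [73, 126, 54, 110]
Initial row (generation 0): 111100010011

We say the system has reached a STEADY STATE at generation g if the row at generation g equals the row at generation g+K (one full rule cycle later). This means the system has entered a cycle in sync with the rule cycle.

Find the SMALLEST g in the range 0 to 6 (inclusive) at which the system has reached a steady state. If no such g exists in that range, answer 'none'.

Answer: none

Derivation:
Gen 0: 111100010011
Gen 1 (rule 73): 100101000011
Gen 2 (rule 126): 111111100111
Gen 3 (rule 54): 000000011000
Gen 4 (rule 110): 000000111000
Gen 5 (rule 73): 111110101011
Gen 6 (rule 126): 100011111111
Gen 7 (rule 54): 110100000000
Gen 8 (rule 110): 111100000000
Gen 9 (rule 73): 100101111111
Gen 10 (rule 126): 111111000001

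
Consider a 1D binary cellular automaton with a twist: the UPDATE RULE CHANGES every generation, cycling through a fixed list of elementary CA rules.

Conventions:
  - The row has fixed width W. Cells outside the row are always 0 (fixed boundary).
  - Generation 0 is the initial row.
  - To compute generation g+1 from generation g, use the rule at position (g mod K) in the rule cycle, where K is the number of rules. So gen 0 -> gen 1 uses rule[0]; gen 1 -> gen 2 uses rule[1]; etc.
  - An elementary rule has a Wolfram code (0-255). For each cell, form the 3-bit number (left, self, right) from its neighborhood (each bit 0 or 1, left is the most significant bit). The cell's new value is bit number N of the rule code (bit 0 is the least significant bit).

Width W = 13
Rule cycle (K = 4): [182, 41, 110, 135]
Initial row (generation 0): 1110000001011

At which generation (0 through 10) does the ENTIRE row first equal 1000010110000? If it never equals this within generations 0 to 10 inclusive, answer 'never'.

Gen 0: 1110000001011
Gen 1 (rule 182): 0101000011100
Gen 2 (rule 41): 0010011010001
Gen 3 (rule 110): 0110111110011
Gen 4 (rule 135): 1000011100100
Gen 5 (rule 182): 1100101011110
Gen 6 (rule 41): 1000010110000
Gen 7 (rule 110): 1000111110000
Gen 8 (rule 135): 1011011100111
Gen 9 (rule 182): 1100101011010
Gen 10 (rule 41): 1000010110100

Answer: 6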